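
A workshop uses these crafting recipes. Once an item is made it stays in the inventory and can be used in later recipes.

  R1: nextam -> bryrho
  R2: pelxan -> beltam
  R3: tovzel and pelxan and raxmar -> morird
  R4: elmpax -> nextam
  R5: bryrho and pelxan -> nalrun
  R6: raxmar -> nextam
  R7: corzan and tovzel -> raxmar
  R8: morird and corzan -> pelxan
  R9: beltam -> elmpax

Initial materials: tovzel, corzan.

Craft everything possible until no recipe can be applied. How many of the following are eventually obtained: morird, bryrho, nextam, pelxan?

Using R7, corzan and tovzel make raxmar.
Using R6, raxmar makes nextam.
Using R1, nextam makes bryrho.
morird would need tovzel, pelxan, and raxmar (R3), but pelxan is never obtained.
bryrho: reached.
nextam: reached.
pelxan would need morird and corzan (R8), but morird is never obtained.
Reached: bryrho and nextam — 2 of the 4.

2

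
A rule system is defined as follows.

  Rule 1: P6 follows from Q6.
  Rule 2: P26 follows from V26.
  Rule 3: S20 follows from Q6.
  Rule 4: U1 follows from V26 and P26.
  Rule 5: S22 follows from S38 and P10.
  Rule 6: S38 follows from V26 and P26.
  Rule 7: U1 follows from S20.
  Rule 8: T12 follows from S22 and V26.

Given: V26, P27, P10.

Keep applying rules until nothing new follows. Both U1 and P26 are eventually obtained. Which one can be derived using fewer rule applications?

P26: From V26, Rule 2 gives P26. [1 rule application]
U1: From V26, Rule 2 gives P26. V26 and P26 hold, so U1 follows (Rule 4). [2 rule applications]
P26 needs fewer.

P26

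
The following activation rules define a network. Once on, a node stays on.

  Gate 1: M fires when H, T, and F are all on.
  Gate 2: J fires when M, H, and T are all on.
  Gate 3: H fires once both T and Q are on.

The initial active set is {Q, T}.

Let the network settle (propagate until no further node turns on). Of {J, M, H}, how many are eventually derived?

T and Q are on, so H fires (Gate 3).
J would need M, H, and T (Gate 2), but M never turns on.
M would need H, T, and F (Gate 1), but F never turns on.
H: reached.
Reached: H — 1 of the 3.

1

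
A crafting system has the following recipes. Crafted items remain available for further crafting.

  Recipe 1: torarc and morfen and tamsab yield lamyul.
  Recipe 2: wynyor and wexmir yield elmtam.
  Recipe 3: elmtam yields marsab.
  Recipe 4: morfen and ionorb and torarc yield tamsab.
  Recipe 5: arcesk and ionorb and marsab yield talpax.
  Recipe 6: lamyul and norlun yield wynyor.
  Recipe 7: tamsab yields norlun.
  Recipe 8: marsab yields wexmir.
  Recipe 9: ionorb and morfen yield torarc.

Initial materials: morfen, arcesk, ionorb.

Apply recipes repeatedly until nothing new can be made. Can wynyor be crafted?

Yes

Using Recipe 9, ionorb and morfen make torarc.
Using Recipe 4, morfen, ionorb, and torarc make tamsab.
Using Recipe 1, torarc, morfen, and tamsab make lamyul.
tamsab → norlun (Recipe 7).
lamyul and norlun → wynyor (Recipe 6).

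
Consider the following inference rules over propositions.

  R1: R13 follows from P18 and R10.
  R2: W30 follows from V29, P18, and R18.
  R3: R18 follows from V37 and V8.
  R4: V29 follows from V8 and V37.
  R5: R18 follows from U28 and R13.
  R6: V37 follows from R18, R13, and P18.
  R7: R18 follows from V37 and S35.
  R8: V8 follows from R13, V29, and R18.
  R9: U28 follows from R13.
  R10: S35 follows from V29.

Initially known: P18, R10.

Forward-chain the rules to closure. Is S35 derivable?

S35 would need V29 (R10), but V29 is never established.

No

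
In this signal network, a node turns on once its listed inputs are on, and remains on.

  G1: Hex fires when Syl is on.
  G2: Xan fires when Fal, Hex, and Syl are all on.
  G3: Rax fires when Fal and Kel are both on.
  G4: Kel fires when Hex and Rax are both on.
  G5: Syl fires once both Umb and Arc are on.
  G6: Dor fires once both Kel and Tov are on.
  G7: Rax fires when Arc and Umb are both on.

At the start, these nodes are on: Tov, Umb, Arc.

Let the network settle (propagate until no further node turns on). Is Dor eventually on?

Arc and Umb are on, so Rax fires (G7).
G5: Umb and Arc on → Syl on.
G1: Syl on → Hex on.
Hex and Rax are on, so Kel fires (G4).
G6: Kel and Tov on → Dor on.

Yes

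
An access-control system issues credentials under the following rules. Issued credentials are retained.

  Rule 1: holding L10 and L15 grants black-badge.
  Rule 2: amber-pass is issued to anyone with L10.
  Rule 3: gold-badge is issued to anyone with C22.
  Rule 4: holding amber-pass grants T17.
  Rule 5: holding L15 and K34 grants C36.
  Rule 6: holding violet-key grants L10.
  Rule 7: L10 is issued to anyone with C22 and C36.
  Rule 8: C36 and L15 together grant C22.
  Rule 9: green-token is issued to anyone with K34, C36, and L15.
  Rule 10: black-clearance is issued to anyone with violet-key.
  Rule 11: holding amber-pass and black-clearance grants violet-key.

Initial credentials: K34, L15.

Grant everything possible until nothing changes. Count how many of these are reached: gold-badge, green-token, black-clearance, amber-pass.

Holding L15 and K34 grants C36 (Rule 5).
Holding K34, C36, and L15 grants green-token (Rule 9).
Holding C36 and L15 grants C22 (Rule 8).
Holding C22 grants gold-badge (Rule 3).
Holding C22 and C36 grants L10 (Rule 7).
Holding L10 grants amber-pass (Rule 2).
gold-badge: reached.
green-token: reached.
black-clearance would need violet-key (Rule 10), but violet-key is never granted.
amber-pass: reached.
Reached: gold-badge, green-token, and amber-pass — 3 of the 4.

3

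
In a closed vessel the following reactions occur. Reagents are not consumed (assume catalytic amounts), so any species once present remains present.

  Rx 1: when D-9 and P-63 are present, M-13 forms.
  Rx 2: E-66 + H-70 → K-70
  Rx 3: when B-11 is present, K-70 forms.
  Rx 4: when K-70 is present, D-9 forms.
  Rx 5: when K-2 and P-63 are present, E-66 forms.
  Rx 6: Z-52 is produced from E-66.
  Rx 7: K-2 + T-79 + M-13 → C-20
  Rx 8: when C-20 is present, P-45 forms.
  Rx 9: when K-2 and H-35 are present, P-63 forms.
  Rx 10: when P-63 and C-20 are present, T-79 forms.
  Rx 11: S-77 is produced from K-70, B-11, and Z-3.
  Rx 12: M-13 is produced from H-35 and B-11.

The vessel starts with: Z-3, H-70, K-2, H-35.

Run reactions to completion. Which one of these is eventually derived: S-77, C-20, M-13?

K-2 and H-35 present → P-63 forms (Rx 9).
K-2 and P-63 present → E-66 forms (Rx 5).
E-66 and H-70 present → K-70 forms (Rx 2).
K-70 present → D-9 forms (Rx 4).
D-9 and P-63 present → M-13 forms (Rx 1).
C-20 would need K-2, T-79, and M-13 (Rx 7), but T-79 never forms. S-77 would need K-70, B-11, and Z-3 (Rx 11), but B-11 never forms.

M-13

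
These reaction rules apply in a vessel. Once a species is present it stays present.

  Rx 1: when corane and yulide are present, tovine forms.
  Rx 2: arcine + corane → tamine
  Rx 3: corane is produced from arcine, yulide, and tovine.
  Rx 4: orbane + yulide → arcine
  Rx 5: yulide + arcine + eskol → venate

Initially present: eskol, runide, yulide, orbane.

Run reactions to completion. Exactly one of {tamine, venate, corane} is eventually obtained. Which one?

orbane and yulide present → arcine forms (Rx 4).
yulide, arcine, and eskol present → venate forms (Rx 5).
tamine would need arcine and corane (Rx 2), but corane never forms. corane would need arcine, yulide, and tovine (Rx 3), but tovine never forms.

venate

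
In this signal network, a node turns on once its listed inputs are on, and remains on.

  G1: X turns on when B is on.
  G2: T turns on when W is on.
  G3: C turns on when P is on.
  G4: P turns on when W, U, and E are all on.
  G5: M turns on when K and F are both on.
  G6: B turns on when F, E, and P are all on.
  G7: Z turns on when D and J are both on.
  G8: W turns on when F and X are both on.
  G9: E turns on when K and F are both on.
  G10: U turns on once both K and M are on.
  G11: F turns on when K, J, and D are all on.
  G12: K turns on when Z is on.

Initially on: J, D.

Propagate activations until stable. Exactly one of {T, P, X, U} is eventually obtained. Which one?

U

G7: D and J on → Z on.
G12: Z on → K on.
K, J, and D are on, so F turns on (G11).
K and F are on, so M turns on (G5).
K and M are on, so U turns on (G10).
T would need W (G2), but W never turns on. P would need W, U, and E (G4), but W never turns on. X would need B (G1), but B never turns on.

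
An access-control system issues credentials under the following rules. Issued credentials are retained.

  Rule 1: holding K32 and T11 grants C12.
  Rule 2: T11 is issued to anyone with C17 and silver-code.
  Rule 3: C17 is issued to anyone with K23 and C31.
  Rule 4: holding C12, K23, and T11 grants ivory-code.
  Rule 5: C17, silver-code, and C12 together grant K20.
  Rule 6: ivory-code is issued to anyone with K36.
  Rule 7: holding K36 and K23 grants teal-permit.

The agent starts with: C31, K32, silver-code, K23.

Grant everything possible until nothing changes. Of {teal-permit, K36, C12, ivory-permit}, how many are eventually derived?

1

Holding K23 and C31 grants C17 (Rule 3).
Holding C17 and silver-code grants T11 (Rule 2).
Holding K32 and T11 grants C12 (Rule 1).
teal-permit would need K36 and K23 (Rule 7), but K36 is never granted.
No rule produces K36, and it is not given.
C12: reached.
No rule produces ivory-permit, and it is not given.
Reached: C12 — 1 of the 4.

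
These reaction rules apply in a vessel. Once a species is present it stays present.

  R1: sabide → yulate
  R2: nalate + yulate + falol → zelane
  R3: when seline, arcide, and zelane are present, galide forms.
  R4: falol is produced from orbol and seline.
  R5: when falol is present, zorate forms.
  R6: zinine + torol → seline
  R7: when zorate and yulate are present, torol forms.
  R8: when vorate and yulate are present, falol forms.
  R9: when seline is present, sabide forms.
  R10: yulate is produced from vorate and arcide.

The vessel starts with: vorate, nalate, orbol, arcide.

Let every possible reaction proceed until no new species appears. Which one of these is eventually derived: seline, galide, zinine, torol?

torol

vorate and arcide present → yulate forms (R10).
vorate and yulate present → falol forms (R8).
falol present → zorate forms (R5).
zorate and yulate present → torol forms (R7).
galide would need seline, arcide, and zelane (R3), but seline never forms. No rule produces zinine, and it is not given. seline would need zinine and torol (R6), but zinine never forms.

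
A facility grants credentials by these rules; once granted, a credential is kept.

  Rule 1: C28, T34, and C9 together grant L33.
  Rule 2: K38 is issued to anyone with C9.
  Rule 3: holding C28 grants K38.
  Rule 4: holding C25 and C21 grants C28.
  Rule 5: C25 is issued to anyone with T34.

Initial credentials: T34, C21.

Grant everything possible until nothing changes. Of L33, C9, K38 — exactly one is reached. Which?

K38

Holding T34 grants C25 (Rule 5).
Holding C25 and C21 grants C28 (Rule 4).
Holding C28 grants K38 (Rule 3).
L33 would need C28, T34, and C9 (Rule 1), but C9 is never granted. No rule produces C9, and it is not given.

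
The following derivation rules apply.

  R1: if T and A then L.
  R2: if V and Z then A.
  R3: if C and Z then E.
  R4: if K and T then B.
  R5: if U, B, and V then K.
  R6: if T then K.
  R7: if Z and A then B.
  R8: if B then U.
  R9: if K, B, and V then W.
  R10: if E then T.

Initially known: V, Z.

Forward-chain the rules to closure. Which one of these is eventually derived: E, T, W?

W

V and Z hold, so A follows (R2).
Z and A hold, so B follows (R7).
From B, R8 gives U.
U, B, and V hold, so K follows (R5).
From K, B, and V, R9 gives W.
T would need E (R10), but E is never established. E would need C and Z (R3), but C is never established.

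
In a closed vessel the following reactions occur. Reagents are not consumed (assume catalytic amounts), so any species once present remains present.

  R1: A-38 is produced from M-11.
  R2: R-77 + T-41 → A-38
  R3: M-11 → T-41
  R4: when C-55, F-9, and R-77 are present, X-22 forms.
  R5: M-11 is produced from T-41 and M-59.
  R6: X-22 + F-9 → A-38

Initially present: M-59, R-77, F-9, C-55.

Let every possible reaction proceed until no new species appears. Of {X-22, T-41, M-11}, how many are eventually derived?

C-55, F-9, and R-77 present → X-22 forms (R4).
X-22: reached.
T-41 would need M-11 (R3), but M-11 never forms.
M-11 would need T-41 and M-59 (R5), but T-41 never forms.
Reached: X-22 — 1 of the 3.

1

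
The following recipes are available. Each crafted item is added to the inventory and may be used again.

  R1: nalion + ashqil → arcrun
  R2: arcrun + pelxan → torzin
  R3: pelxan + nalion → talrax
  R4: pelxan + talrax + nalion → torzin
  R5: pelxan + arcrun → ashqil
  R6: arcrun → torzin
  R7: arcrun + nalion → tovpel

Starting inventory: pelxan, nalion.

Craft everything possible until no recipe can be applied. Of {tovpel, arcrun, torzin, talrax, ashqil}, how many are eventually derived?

2

Using R3, pelxan and nalion make talrax.
Using R4, pelxan, talrax, and nalion make torzin.
tovpel would need arcrun and nalion (R7), but arcrun is never obtained.
arcrun would need nalion and ashqil (R1), but ashqil is never obtained.
torzin: reached.
talrax: reached.
ashqil would need pelxan and arcrun (R5), but arcrun is never obtained.
Reached: torzin and talrax — 2 of the 5.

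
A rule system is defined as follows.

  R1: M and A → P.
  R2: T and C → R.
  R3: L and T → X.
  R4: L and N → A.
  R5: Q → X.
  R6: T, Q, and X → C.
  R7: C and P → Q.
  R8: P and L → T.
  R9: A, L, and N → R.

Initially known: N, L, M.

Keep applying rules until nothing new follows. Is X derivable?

From L and N, R4 gives A.
From M and A, R1 gives P.
P and L hold, so T follows (R8).
From L and T, R3 gives X.

Yes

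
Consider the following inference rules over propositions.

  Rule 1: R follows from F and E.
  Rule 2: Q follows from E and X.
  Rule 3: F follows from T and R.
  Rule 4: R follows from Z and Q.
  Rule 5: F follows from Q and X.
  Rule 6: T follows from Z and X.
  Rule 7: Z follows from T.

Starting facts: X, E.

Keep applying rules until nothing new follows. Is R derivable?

Yes

E and X hold, so Q follows (Rule 2).
Q and X hold, so F follows (Rule 5).
F and E hold, so R follows (Rule 1).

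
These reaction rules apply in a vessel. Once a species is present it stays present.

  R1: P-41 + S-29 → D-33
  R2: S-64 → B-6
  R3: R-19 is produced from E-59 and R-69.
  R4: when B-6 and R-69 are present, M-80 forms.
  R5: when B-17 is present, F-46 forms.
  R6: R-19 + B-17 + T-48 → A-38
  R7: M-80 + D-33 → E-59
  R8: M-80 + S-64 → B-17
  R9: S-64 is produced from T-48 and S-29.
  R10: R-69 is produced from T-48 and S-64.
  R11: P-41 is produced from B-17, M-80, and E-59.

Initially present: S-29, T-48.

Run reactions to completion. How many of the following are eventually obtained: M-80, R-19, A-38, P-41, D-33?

1

T-48 and S-29 present → S-64 forms (R9).
T-48 and S-64 present → R-69 forms (R10).
S-64 present → B-6 forms (R2).
B-6 and R-69 present → M-80 forms (R4).
M-80: reached.
R-19 would need E-59 and R-69 (R3), but E-59 never forms.
A-38 would need R-19, B-17, and T-48 (R6), but R-19 never forms.
P-41 would need B-17, M-80, and E-59 (R11), but E-59 never forms.
D-33 would need P-41 and S-29 (R1), but P-41 never forms.
Reached: M-80 — 1 of the 5.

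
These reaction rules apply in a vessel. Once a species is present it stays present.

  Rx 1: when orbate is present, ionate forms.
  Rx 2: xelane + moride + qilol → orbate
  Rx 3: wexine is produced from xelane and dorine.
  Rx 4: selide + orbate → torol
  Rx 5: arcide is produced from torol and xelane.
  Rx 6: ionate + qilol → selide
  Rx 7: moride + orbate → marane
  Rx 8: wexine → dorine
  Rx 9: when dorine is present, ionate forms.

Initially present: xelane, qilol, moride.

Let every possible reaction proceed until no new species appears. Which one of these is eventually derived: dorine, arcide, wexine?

arcide

xelane, moride, and qilol present → orbate forms (Rx 2).
orbate present → ionate forms (Rx 1).
ionate and qilol present → selide forms (Rx 6).
selide and orbate present → torol forms (Rx 4).
torol and xelane present → arcide forms (Rx 5).
dorine would need wexine (Rx 8), but wexine never forms. wexine would need xelane and dorine (Rx 3), but dorine never forms.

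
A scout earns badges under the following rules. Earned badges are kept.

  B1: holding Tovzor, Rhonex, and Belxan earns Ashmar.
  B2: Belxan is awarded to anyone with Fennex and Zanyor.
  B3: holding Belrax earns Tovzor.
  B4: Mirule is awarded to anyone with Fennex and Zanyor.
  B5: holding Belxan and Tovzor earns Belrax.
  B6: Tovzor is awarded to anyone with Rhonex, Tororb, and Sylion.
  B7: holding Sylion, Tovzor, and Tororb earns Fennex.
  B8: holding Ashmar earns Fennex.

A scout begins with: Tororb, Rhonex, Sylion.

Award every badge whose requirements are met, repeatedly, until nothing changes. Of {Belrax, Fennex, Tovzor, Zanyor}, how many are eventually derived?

With Rhonex, Tororb, and Sylion, Tovzor is earned (B6).
With Sylion, Tovzor, and Tororb, Fennex is earned (B7).
Belrax would need Belxan and Tovzor (B5), but Belxan is never earned.
Fennex: reached.
Tovzor: reached.
No rule produces Zanyor, and it is not given.
Reached: Fennex and Tovzor — 2 of the 4.

2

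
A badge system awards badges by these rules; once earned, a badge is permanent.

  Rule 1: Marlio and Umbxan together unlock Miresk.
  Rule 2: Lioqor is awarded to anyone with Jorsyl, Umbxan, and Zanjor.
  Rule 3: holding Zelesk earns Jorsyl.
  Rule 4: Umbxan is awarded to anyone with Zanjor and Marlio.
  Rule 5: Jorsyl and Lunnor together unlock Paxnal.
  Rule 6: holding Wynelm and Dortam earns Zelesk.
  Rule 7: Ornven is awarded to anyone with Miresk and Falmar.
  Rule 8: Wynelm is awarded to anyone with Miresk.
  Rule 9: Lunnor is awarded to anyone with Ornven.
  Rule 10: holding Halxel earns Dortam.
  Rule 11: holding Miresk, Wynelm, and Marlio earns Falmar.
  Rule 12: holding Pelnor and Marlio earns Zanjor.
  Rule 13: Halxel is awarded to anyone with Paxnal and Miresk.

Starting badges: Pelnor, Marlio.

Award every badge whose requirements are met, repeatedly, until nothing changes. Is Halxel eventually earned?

Halxel would need Paxnal and Miresk (Rule 13), but Paxnal is never earned.

No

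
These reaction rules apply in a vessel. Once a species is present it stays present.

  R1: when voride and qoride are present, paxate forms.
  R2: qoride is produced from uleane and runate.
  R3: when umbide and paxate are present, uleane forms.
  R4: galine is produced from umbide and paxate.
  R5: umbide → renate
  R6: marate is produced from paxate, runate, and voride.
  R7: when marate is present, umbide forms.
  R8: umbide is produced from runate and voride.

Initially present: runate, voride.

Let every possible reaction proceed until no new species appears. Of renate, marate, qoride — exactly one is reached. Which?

runate and voride present → umbide forms (R8).
umbide present → renate forms (R5).
qoride would need uleane and runate (R2), but uleane never forms. marate would need paxate, runate, and voride (R6), but paxate never forms.

renate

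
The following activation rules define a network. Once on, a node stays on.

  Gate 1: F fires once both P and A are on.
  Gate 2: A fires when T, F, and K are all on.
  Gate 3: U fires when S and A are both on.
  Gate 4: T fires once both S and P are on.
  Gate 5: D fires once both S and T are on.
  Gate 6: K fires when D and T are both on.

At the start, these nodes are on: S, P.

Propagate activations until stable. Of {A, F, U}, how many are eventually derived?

A would need T, F, and K (Gate 2), but F never turns on.
F would need P and A (Gate 1), but A never turns on.
U would need S and A (Gate 3), but A never turns on.
None of the 3 are reached.

0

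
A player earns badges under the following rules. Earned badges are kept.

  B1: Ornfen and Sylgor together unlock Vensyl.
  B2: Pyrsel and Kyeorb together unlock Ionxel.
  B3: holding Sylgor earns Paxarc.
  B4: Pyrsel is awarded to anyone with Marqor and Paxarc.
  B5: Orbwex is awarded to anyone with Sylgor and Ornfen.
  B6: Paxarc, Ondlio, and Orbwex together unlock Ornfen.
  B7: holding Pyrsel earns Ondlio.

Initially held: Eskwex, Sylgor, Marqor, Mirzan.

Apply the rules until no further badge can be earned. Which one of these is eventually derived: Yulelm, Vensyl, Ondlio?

With Sylgor, Paxarc is earned (B3).
With Marqor and Paxarc, Pyrsel is earned (B4).
With Pyrsel, Ondlio is earned (B7).
Vensyl would need Ornfen and Sylgor (B1), but Ornfen is never earned. No rule produces Yulelm, and it is not given.

Ondlio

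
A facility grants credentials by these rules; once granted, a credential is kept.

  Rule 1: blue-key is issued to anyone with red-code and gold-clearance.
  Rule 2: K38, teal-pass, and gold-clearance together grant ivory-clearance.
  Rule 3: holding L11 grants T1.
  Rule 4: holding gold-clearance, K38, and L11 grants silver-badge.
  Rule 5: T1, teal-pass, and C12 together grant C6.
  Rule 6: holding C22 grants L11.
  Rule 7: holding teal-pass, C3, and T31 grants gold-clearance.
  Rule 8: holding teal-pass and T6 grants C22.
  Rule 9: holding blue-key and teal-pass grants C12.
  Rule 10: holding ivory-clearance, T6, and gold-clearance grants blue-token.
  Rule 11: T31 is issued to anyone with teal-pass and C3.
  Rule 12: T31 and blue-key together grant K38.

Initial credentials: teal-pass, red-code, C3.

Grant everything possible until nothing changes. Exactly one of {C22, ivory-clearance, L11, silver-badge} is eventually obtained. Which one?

ivory-clearance

Holding teal-pass and C3 grants T31 (Rule 11).
Holding teal-pass, C3, and T31 grants gold-clearance (Rule 7).
Holding red-code and gold-clearance grants blue-key (Rule 1).
Holding T31 and blue-key grants K38 (Rule 12).
Holding K38, teal-pass, and gold-clearance grants ivory-clearance (Rule 2).
L11 would need C22 (Rule 6), but C22 is never granted. C22 would need teal-pass and T6 (Rule 8), but T6 is never granted. silver-badge would need gold-clearance, K38, and L11 (Rule 4), but L11 is never granted.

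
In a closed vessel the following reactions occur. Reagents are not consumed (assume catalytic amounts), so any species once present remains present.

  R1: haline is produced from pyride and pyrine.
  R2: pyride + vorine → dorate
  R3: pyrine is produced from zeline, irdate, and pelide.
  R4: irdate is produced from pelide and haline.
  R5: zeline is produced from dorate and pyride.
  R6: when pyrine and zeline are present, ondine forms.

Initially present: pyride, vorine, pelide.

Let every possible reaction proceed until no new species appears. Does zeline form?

pyride and vorine present → dorate forms (R2).
dorate and pyride present → zeline forms (R5).

Yes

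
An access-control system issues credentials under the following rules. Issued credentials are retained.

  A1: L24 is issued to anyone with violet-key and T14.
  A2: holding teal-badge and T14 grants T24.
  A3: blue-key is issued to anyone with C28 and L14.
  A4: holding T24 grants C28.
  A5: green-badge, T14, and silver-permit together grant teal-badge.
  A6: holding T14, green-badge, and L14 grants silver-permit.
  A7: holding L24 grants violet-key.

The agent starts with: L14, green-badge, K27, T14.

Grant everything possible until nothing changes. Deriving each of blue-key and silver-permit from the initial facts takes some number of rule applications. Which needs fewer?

silver-permit: Holding T14, green-badge, and L14 grants silver-permit (A6). [1 rule application]
blue-key: Holding T14, green-badge, and L14 grants silver-permit (A6). Holding green-badge, T14, and silver-permit grants teal-badge (A5). Holding teal-badge and T14 grants T24 (A2). Holding T24 grants C28 (A4). Holding C28 and L14 grants blue-key (A3). [5 rule applications]
silver-permit needs fewer.

silver-permit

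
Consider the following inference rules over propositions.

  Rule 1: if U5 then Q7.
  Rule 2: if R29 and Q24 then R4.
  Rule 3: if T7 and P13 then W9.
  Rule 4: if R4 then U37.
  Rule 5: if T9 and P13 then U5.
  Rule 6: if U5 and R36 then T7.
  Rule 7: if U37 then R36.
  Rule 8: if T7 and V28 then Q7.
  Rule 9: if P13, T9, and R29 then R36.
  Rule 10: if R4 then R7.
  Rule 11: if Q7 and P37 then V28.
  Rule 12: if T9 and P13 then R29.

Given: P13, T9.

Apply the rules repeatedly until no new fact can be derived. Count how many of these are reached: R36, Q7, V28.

2

From T9 and P13, Rule 12 gives R29.
From T9 and P13, Rule 5 gives U5.
From P13, T9, and R29, Rule 9 gives R36.
From U5, Rule 1 gives Q7.
R36: reached.
Q7: reached.
V28 would need Q7 and P37 (Rule 11), but P37 is never established.
Reached: R36 and Q7 — 2 of the 3.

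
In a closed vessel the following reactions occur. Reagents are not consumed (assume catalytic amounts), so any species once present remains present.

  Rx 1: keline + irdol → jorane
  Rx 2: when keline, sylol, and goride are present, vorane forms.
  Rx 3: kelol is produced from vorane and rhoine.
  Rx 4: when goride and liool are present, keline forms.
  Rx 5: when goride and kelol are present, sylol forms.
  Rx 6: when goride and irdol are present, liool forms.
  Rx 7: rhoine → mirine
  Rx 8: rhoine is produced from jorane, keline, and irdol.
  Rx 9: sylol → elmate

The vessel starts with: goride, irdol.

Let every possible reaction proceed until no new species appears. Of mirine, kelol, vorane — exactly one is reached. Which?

goride and irdol present → liool forms (Rx 6).
goride and liool present → keline forms (Rx 4).
keline and irdol present → jorane forms (Rx 1).
jorane, keline, and irdol present → rhoine forms (Rx 8).
rhoine present → mirine forms (Rx 7).
vorane would need keline, sylol, and goride (Rx 2), but sylol never forms. kelol would need vorane and rhoine (Rx 3), but vorane never forms.

mirine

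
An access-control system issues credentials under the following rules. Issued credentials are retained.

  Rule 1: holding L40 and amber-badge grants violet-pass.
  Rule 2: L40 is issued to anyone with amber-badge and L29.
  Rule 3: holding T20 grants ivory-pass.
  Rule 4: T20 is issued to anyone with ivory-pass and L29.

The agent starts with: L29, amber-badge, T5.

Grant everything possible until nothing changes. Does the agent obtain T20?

T20 would need ivory-pass and L29 (Rule 4), but ivory-pass is never granted.

No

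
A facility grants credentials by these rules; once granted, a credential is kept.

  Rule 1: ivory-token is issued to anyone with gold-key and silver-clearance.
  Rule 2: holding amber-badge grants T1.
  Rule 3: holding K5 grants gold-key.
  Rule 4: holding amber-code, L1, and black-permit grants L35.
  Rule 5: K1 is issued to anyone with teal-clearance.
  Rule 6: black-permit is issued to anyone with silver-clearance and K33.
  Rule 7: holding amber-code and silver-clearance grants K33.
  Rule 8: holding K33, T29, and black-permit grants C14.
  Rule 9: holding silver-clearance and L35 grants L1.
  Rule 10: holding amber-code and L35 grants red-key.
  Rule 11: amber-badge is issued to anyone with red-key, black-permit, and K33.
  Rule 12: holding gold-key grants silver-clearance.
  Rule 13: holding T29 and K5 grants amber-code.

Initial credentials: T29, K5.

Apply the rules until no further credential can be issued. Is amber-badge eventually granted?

amber-badge would need red-key, black-permit, and K33 (Rule 11), but red-key is never granted.

No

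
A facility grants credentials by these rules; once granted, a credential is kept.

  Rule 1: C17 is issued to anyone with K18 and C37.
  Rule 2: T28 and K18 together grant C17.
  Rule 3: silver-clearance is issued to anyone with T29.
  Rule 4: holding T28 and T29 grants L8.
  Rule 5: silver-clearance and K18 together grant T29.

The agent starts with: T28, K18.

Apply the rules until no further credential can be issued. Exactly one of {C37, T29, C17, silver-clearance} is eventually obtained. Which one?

C17

Holding T28 and K18 grants C17 (Rule 2).
No rule produces C37, and it is not given. silver-clearance would need T29 (Rule 3), but T29 is never granted. T29 would need silver-clearance and K18 (Rule 5), but silver-clearance is never granted.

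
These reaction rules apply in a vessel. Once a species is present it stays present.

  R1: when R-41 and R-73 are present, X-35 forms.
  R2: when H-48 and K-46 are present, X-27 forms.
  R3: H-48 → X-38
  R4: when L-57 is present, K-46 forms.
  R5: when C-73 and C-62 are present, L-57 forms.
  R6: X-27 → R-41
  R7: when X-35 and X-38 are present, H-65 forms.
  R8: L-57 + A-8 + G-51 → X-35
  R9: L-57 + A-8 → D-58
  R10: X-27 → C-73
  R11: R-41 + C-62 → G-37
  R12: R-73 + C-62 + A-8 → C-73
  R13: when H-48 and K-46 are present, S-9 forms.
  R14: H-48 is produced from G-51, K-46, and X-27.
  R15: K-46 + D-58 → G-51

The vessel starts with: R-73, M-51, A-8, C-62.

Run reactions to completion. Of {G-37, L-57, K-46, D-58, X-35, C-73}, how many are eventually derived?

R-73, C-62, and A-8 present → C-73 forms (R12).
C-73 and C-62 present → L-57 forms (R5).
L-57 present → K-46 forms (R4).
L-57 and A-8 present → D-58 forms (R9).
K-46 and D-58 present → G-51 forms (R15).
L-57, A-8, and G-51 present → X-35 forms (R8).
G-37 would need R-41 and C-62 (R11), but R-41 never forms.
L-57: reached.
K-46: reached.
D-58: reached.
X-35: reached.
C-73: reached.
Reached: L-57, K-46, D-58, X-35, and C-73 — 5 of the 6.

5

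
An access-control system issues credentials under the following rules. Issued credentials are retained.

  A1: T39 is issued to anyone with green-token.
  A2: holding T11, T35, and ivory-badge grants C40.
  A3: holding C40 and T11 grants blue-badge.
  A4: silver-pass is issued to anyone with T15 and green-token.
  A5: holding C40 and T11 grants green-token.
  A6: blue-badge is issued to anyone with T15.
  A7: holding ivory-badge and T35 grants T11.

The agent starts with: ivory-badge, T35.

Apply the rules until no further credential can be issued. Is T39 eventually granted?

Yes

Holding ivory-badge and T35 grants T11 (A7).
Holding T11, T35, and ivory-badge grants C40 (A2).
Holding C40 and T11 grants green-token (A5).
Holding green-token grants T39 (A1).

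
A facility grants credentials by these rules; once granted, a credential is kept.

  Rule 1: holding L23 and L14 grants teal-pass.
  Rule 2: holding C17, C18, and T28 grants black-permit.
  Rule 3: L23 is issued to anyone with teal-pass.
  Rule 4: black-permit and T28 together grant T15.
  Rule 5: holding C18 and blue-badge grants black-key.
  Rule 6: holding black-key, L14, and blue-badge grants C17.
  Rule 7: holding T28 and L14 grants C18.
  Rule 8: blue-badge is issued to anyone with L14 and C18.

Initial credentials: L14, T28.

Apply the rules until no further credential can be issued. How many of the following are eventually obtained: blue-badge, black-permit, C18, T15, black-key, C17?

Holding T28 and L14 grants C18 (Rule 7).
Holding L14 and C18 grants blue-badge (Rule 8).
Holding C18 and blue-badge grants black-key (Rule 5).
Holding black-key, L14, and blue-badge grants C17 (Rule 6).
Holding C17, C18, and T28 grants black-permit (Rule 2).
Holding black-permit and T28 grants T15 (Rule 4).
blue-badge: reached.
black-permit: reached.
C18: reached.
T15: reached.
black-key: reached.
C17: reached.
All 6 are reached.

6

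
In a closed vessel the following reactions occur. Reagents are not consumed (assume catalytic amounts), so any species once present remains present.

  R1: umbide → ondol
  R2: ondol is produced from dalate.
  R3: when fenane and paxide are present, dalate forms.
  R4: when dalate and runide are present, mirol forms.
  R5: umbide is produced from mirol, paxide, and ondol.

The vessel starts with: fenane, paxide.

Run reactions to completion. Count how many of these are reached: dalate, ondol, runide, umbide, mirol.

fenane and paxide present → dalate forms (R3).
dalate present → ondol forms (R2).
dalate: reached.
ondol: reached.
No rule produces runide, and it is not given.
umbide would need mirol, paxide, and ondol (R5), but mirol never forms.
mirol would need dalate and runide (R4), but runide never forms.
Reached: dalate and ondol — 2 of the 5.

2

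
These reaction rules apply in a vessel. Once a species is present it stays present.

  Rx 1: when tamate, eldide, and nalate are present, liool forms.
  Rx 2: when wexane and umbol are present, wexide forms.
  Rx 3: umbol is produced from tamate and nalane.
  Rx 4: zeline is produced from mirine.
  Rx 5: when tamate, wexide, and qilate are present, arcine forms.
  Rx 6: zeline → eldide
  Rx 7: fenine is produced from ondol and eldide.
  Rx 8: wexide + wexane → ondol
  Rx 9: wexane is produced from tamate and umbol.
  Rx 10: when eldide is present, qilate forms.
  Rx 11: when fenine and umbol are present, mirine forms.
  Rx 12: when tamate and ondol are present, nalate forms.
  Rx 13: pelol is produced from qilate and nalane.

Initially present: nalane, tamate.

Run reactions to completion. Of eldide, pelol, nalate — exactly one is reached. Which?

nalate

tamate and nalane present → umbol forms (Rx 3).
tamate and umbol present → wexane forms (Rx 9).
wexane and umbol present → wexide forms (Rx 2).
wexide and wexane present → ondol forms (Rx 8).
tamate and ondol present → nalate forms (Rx 12).
eldide would need zeline (Rx 6), but zeline never forms. pelol would need qilate and nalane (Rx 13), but qilate never forms.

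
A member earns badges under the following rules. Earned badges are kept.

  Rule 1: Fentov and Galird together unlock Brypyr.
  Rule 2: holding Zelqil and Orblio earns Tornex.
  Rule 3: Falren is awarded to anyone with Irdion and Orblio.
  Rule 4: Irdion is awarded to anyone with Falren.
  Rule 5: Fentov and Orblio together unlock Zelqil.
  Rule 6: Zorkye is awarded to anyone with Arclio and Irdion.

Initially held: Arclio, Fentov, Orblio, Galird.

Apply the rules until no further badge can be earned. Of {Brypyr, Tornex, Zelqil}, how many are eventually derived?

With Fentov and Orblio, Zelqil is earned (Rule 5).
With Fentov and Galird, Brypyr is earned (Rule 1).
With Zelqil and Orblio, Tornex is earned (Rule 2).
Brypyr: reached.
Tornex: reached.
Zelqil: reached.
All 3 are reached.

3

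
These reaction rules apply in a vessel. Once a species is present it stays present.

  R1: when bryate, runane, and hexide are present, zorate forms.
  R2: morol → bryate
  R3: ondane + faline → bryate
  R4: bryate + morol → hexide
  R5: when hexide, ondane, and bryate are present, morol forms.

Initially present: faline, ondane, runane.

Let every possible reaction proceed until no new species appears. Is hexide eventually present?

No

hexide would need bryate and morol (R4), but morol never forms.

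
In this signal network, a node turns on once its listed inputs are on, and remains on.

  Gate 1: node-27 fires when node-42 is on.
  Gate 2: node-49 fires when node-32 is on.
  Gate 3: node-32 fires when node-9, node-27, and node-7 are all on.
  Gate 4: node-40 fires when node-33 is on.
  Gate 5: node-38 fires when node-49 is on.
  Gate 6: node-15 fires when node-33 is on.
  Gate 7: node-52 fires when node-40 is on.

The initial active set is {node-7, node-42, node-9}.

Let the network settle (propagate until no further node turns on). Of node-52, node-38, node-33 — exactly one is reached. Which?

Gate 1: node-42 on → node-27 on.
node-9, node-27, and node-7 are on, so node-32 fires (Gate 3).
node-32 is on, so node-49 fires (Gate 2).
node-49 is on, so node-38 fires (Gate 5).
node-52 would need node-40 (Gate 7), but node-40 never turns on. No rule produces node-33, and it is not given.

node-38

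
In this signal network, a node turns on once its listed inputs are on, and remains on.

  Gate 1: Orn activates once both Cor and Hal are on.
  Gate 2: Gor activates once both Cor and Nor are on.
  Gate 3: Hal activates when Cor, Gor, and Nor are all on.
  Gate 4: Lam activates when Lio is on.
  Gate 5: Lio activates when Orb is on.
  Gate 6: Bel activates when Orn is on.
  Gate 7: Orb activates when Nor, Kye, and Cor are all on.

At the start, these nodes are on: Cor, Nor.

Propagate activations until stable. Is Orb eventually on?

Orb would need Nor, Kye, and Cor (Gate 7), but Kye never turns on.

No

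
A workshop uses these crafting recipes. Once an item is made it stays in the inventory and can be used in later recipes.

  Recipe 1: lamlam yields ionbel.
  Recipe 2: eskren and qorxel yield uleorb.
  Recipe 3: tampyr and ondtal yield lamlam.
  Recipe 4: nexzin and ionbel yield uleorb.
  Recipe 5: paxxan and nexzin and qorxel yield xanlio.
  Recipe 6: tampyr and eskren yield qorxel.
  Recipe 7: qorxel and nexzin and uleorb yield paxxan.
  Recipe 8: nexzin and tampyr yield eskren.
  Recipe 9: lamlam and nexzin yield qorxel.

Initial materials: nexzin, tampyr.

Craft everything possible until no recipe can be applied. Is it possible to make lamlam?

lamlam would need tampyr and ondtal (Recipe 3), but ondtal is never obtained.

No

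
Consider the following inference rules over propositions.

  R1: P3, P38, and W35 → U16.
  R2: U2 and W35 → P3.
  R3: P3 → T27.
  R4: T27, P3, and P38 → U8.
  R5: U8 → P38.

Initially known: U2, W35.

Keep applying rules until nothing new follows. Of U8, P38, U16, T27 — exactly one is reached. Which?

T27

From U2 and W35, R2 gives P3.
P3 holds, so T27 follows (R3).
P38 would need U8 (R5), but U8 is never established. U16 would need P3, P38, and W35 (R1), but P38 is never established. U8 would need T27, P3, and P38 (R4), but P38 is never established.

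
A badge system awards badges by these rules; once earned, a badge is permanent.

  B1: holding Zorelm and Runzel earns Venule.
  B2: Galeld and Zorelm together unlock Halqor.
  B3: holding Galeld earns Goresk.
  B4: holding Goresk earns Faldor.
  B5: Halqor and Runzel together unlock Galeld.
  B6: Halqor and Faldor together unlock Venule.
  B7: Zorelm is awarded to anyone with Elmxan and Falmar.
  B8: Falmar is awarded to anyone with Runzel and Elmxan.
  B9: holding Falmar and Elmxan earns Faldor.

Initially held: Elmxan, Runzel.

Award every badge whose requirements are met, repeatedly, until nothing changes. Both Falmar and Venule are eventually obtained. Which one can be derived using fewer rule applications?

Falmar

Falmar: With Runzel and Elmxan, Falmar is earned (B8). [1 rule application]
Venule: With Runzel and Elmxan, Falmar is earned (B8). With Elmxan and Falmar, Zorelm is earned (B7). With Zorelm and Runzel, Venule is earned (B1). [3 rule applications]
Falmar needs fewer.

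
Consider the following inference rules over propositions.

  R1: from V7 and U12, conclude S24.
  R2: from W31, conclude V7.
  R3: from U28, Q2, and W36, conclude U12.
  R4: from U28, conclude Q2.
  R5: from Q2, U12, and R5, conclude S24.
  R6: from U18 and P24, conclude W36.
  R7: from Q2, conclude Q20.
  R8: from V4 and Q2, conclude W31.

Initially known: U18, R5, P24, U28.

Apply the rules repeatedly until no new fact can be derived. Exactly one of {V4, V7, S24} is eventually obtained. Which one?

From U28, R4 gives Q2.
From U18 and P24, R6 gives W36.
U28, Q2, and W36 hold, so U12 follows (R3).
Q2, U12, and R5 hold, so S24 follows (R5).
V7 would need W31 (R2), but W31 is never established. No rule produces V4, and it is not given.

S24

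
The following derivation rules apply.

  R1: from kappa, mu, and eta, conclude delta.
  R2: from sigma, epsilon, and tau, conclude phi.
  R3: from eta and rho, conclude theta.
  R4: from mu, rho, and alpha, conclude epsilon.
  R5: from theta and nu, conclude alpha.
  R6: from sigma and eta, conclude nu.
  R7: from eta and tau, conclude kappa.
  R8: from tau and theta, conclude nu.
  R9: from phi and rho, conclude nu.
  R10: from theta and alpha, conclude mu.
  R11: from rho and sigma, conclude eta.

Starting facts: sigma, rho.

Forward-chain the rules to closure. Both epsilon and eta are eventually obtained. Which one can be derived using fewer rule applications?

eta

eta: rho and sigma hold, so eta follows (R11). [1 rule application]
epsilon: rho and sigma hold, so eta follows (R11). sigma and eta hold, so nu follows (R6). From eta and rho, R3 gives theta. From theta and nu, R5 gives alpha. From theta and alpha, R10 gives mu. mu, rho, and alpha hold, so epsilon follows (R4). [6 rule applications]
eta needs fewer.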